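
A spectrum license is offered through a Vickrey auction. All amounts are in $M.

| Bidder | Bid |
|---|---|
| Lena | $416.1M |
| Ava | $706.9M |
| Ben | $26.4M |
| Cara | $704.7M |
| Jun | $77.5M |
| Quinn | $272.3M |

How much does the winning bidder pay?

$704.7M

Highest bid: Ava at $706.9M, so Ava wins.
Second-highest bid: Cara at $704.7M — that is the price the winner pays.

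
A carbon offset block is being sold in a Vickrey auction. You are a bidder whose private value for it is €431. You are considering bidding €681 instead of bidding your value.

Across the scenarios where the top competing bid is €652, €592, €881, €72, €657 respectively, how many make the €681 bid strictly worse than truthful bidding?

The deviation hurts exactly when the highest competing bid lies strictly between €431 and €681 — overbidding then wins at a price above your value.
€652: inside the interval → strictly worse (loss €221).
€592: inside the interval → strictly worse (loss €161).
€881: above both → same outcome either way.
€72: below both → same outcome either way.
€657: inside the interval → strictly worse (loss €226).
Count: 3.

3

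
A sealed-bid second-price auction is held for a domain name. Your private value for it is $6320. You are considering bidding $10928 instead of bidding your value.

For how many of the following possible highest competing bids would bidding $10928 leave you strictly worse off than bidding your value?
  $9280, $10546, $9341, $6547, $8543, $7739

The deviation hurts exactly when the highest competing bid lies strictly between $6320 and $10928 — overbidding then wins at a price above your value.
$9280: inside the interval → strictly worse (loss $2960).
$10546: inside the interval → strictly worse (loss $4226).
$9341: inside the interval → strictly worse (loss $3021).
$6547: inside the interval → strictly worse (loss $227).
$8543: inside the interval → strictly worse (loss $2223).
$7739: inside the interval → strictly worse (loss $1419).
Count: 6.

6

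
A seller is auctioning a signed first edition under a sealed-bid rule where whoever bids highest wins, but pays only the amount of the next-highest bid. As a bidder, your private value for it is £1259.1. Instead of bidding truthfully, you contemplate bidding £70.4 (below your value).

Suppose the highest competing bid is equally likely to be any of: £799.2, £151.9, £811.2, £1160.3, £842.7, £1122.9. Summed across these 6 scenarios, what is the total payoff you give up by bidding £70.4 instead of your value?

£2666.4

The deviation costs you only when the competing bid falls strictly between £70.4 and £1259.1; elsewhere both bids give the same outcome.
£799.2: truthful payoff £459.9, deviation payoff £0 → loss £459.9.
£151.9: truthful payoff £1107.2, deviation payoff £0 → loss £1107.2.
£811.2: truthful payoff £447.9, deviation payoff £0 → loss £447.9.
£1160.3: truthful payoff £98.8, deviation payoff £0 → loss £98.8.
£842.7: truthful payoff £416.4, deviation payoff £0 → loss £416.4.
£1122.9: truthful payoff £136.2, deviation payoff £0 → loss £136.2.
Total loss = £459.9 + £1107.2 + £447.9 + £98.8 + £416.4 + £136.2 = £2666.4.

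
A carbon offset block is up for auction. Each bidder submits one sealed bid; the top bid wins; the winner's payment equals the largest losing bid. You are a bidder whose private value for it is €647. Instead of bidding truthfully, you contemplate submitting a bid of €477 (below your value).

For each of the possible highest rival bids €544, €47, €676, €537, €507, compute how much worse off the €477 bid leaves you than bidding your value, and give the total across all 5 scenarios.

The deviation costs you only when the competing bid falls strictly between €477 and €647; elsewhere both bids give the same outcome.
€544: truthful payoff €103, deviation payoff €0 → loss €103.
€47: outcomes coincide → loss €0.
€676: outcomes coincide → loss €0.
€537: truthful payoff €110, deviation payoff €0 → loss €110.
€507: truthful payoff €140, deviation payoff €0 → loss €140.
Total loss = €103 + €110 + €140 = €353.
Because the price is fixed by the runner-up's bid, deviating from your value can only change a good outcome into a bad one — never the reverse.

€353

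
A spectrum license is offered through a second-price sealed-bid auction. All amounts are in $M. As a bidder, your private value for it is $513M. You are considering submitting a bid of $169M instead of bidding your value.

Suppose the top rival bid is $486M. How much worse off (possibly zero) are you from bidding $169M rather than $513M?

Bidding your value $513M: you win (since $513M > $486M) and pay $486M. Payoff $27M.
Bidding $169M: you lose. Payoff $0M.
The competing bid $486M lies between your shaded bid and your value, so underbidding forfeits an item you could have won at a profitable price.
Loss from deviating = $27M − ($0M) = $27M.

$27M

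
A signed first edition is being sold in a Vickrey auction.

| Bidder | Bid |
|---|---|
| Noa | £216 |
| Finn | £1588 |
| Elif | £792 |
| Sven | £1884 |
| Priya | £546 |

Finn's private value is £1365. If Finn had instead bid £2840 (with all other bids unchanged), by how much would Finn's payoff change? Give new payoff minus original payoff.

−£519

The highest bid among the other bidders is £1884; Finn's bid doesn't change that.
Original bid £1588: Finn is not highest (top rival bid is £1884); payoff £0.
Alternative bid £2840: Finn is highest, pays the top rival bid £1884; payoff £1365 − £1884 = −£519.
Change in payoff = −£519 − (£0) = −£519.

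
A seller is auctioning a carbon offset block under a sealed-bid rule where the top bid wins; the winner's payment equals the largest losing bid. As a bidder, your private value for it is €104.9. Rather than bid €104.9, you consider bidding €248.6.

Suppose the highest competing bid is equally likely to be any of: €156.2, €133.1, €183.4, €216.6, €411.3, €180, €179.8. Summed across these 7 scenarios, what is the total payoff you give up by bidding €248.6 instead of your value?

The deviation costs you only when the competing bid falls strictly between €104.9 and €248.6; elsewhere both bids give the same outcome.
€156.2: truthful payoff €0, deviation payoff −€51.3 → loss €51.3.
€133.1: truthful payoff €0, deviation payoff −€28.2 → loss €28.2.
€183.4: truthful payoff €0, deviation payoff −€78.5 → loss €78.5.
€216.6: truthful payoff €0, deviation payoff −€111.7 → loss €111.7.
€411.3: outcomes coincide → loss €0.
€180: truthful payoff €0, deviation payoff −€75.1 → loss €75.1.
€179.8: truthful payoff €0, deviation payoff −€74.9 → loss €74.9.
Total loss = €51.3 + €28.2 + €78.5 + €111.7 + €75.1 + €74.9 = €419.7.

€419.7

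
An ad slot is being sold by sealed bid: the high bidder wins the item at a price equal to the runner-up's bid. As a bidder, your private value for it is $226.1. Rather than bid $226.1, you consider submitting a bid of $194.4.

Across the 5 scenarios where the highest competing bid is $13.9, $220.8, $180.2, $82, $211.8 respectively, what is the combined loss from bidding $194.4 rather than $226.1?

The deviation costs you only when the competing bid falls strictly between $194.4 and $226.1; elsewhere both bids give the same outcome.
$13.9: outcomes coincide → loss $0.
$220.8: truthful payoff $5.3, deviation payoff $0 → loss $5.3.
$180.2: outcomes coincide → loss $0.
$82: outcomes coincide → loss $0.
$211.8: truthful payoff $14.3, deviation payoff $0 → loss $14.3.
Total loss = $5.3 + $14.3 = $19.6.
Because the price is fixed by the runner-up's bid, deviating from your value can only change a good outcome into a bad one — never the reverse.

$19.6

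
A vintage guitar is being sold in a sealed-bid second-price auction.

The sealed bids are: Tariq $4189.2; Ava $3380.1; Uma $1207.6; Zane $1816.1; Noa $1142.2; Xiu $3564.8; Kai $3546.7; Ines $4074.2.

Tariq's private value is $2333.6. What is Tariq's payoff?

Highest bid: Tariq at $4189.2, so Tariq wins.
Second-highest bid: Ines at $4074.2 — that is the price the winner pays.
Tariq's payoff = value − price = $2333.6 − $4074.2 = −$1740.6.

−$1740.6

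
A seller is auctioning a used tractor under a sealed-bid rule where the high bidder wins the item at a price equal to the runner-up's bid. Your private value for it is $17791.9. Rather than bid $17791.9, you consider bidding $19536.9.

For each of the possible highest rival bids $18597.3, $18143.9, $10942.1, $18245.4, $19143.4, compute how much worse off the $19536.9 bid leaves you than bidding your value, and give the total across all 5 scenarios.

The deviation costs you only when the competing bid falls strictly between $17791.9 and $19536.9; elsewhere both bids give the same outcome.
$18597.3: truthful payoff $0, deviation payoff −$805.4 → loss $805.4.
$18143.9: truthful payoff $0, deviation payoff −$352 → loss $352.
$10942.1: outcomes coincide → loss $0.
$18245.4: truthful payoff $0, deviation payoff −$453.5 → loss $453.5.
$19143.4: truthful payoff $0, deviation payoff −$1351.5 → loss $1351.5.
Total loss = $805.4 + $352 + $453.5 + $1351.5 = $2962.4.

$2962.4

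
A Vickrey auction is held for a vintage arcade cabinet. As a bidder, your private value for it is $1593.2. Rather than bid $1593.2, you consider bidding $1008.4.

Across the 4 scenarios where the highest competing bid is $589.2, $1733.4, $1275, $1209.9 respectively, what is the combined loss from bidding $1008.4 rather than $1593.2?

The deviation costs you only when the competing bid falls strictly between $1008.4 and $1593.2; elsewhere both bids give the same outcome.
$589.2: outcomes coincide → loss $0.
$1733.4: outcomes coincide → loss $0.
$1275: truthful payoff $318.2, deviation payoff $0 → loss $318.2.
$1209.9: truthful payoff $383.3, deviation payoff $0 → loss $383.3.
Total loss = $318.2 + $383.3 = $701.5.

$701.5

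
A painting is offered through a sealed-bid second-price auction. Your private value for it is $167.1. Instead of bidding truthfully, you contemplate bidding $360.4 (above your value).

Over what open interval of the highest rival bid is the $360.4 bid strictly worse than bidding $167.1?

($167.1, $360.4)

If the competing bid is below $167.1, both bids win at the same price — no difference.
If it is above $360.4, both bids lose — no difference.
If it lies strictly between $167.1 and $360.4, bidding your value loses (payoff 0) while bidding $360.4 wins at a price above your value (payoff negative).
So the deviation strictly hurts on the open interval ($167.1, $360.4).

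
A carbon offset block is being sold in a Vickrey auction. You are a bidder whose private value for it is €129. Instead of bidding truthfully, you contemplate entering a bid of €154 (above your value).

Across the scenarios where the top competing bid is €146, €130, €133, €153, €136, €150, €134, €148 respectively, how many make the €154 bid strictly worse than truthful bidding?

8

The deviation hurts exactly when the highest competing bid lies strictly between €129 and €154 — overbidding then wins at a price above your value.
€146: inside the interval → strictly worse (loss €17).
€130: inside the interval → strictly worse (loss €1).
€133: inside the interval → strictly worse (loss €4).
€153: inside the interval → strictly worse (loss €24).
€136: inside the interval → strictly worse (loss €7).
€150: inside the interval → strictly worse (loss €21).
€134: inside the interval → strictly worse (loss €5).
€148: inside the interval → strictly worse (loss €19).
Count: 8.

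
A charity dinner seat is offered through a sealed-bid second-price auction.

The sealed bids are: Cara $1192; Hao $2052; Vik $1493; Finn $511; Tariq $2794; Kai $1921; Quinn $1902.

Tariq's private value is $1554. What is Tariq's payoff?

−$498

Highest bid: Tariq at $2794, so Tariq wins.
Second-highest bid: Hao at $2052 — that is the price the winner pays.
Tariq's payoff = value − price = $1554 − $2052 = −$498.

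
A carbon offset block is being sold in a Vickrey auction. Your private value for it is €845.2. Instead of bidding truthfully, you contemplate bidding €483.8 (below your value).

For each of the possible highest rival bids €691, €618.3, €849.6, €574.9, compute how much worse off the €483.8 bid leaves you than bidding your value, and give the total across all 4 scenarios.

€651.4

The deviation costs you only when the competing bid falls strictly between €483.8 and €845.2; elsewhere both bids give the same outcome.
€691: truthful payoff €154.2, deviation payoff €0 → loss €154.2.
€618.3: truthful payoff €226.9, deviation payoff €0 → loss €226.9.
€849.6: outcomes coincide → loss €0.
€574.9: truthful payoff €270.3, deviation payoff €0 → loss €270.3.
Total loss = €154.2 + €226.9 + €270.3 = €651.4.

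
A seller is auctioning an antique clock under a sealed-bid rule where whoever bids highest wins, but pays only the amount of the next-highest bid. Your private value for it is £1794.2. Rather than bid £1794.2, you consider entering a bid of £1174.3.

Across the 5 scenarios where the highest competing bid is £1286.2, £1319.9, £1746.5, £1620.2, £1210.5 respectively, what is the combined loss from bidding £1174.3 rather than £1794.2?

The deviation costs you only when the competing bid falls strictly between £1174.3 and £1794.2; elsewhere both bids give the same outcome.
£1286.2: truthful payoff £508, deviation payoff £0 → loss £508.
£1319.9: truthful payoff £474.3, deviation payoff £0 → loss £474.3.
£1746.5: truthful payoff £47.7, deviation payoff £0 → loss £47.7.
£1620.2: truthful payoff £174, deviation payoff £0 → loss £174.
£1210.5: truthful payoff £583.7, deviation payoff £0 → loss £583.7.
Total loss = £508 + £474.3 + £47.7 + £174 + £583.7 = £1787.7.

£1787.7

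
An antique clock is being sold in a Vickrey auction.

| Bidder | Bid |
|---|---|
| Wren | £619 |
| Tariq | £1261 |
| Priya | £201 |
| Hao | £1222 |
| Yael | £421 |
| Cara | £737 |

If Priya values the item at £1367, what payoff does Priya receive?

£0

Highest bid: Tariq at £1261, so Tariq wins.
Second-highest bid: Hao at £1222 — that is the price the winner pays.
Priya did not win, so Priya pays nothing and receives nothing: payoff £0.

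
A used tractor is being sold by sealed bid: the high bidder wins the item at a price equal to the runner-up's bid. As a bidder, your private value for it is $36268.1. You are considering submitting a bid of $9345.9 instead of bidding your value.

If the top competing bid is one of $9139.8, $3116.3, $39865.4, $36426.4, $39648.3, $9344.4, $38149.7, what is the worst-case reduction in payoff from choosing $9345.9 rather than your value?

$9139.8: same outcome either way → loss $0.
$3116.3: same outcome either way → loss $0.
$39865.4: same outcome either way → loss $0.
$36426.4: same outcome either way → loss $0.
$39648.3: same outcome either way → loss $0.
$9344.4: same outcome either way → loss $0.
$38149.7: same outcome either way → loss $0.
Maximum loss: $0.

$0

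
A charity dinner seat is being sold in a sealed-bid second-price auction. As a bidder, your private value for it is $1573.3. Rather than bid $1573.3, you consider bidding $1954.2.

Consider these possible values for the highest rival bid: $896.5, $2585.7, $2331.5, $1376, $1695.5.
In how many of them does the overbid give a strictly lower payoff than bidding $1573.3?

The deviation hurts exactly when the highest competing bid lies strictly between $1573.3 and $1954.2 — overbidding then wins at a price above your value.
$896.5: below both → same outcome either way.
$2585.7: above both → same outcome either way.
$2331.5: above both → same outcome either way.
$1376: below both → same outcome either way.
$1695.5: inside the interval → strictly worse (loss $122.2).
Count: 1.

1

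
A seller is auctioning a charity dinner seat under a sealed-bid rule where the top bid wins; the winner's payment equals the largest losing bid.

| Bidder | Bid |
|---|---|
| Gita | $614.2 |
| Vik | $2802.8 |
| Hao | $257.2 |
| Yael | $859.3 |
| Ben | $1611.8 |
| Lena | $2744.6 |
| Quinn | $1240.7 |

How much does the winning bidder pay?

Highest bid: Vik at $2802.8, so Vik wins.
Second-highest bid: Lena at $2744.6 — that is the price the winner pays.

$2744.6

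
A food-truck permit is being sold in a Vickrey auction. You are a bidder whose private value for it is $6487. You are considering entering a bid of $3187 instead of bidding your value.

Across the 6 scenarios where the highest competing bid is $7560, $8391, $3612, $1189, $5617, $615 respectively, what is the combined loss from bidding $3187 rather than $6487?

$3745

The deviation costs you only when the competing bid falls strictly between $3187 and $6487; elsewhere both bids give the same outcome.
$7560: outcomes coincide → loss $0.
$8391: outcomes coincide → loss $0.
$3612: truthful payoff $2875, deviation payoff $0 → loss $2875.
$1189: outcomes coincide → loss $0.
$5617: truthful payoff $870, deviation payoff $0 → loss $870.
$615: outcomes coincide → loss $0.
Total loss = $2875 + $870 = $3745.
Because the price is fixed by the runner-up's bid, deviating from your value can only change a good outcome into a bad one — never the reverse.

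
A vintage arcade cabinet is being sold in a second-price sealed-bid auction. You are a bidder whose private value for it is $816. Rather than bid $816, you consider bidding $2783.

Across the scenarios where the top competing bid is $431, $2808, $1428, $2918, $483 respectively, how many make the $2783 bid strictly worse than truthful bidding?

1

The deviation hurts exactly when the highest competing bid lies strictly between $816 and $2783 — overbidding then wins at a price above your value.
$431: below both → same outcome either way.
$2808: above both → same outcome either way.
$1428: inside the interval → strictly worse (loss $612).
$2918: above both → same outcome either way.
$483: below both → same outcome either way.
Count: 1.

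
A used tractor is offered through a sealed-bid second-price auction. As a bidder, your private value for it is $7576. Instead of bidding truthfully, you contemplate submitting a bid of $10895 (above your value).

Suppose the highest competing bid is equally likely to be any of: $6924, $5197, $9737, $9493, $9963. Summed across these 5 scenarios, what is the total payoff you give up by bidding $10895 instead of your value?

$6465

The deviation costs you only when the competing bid falls strictly between $7576 and $10895; elsewhere both bids give the same outcome.
$6924: outcomes coincide → loss $0.
$5197: outcomes coincide → loss $0.
$9737: truthful payoff $0, deviation payoff −$2161 → loss $2161.
$9493: truthful payoff $0, deviation payoff −$1917 → loss $1917.
$9963: truthful payoff $0, deviation payoff −$2387 → loss $2387.
Total loss = $2161 + $1917 + $2387 = $6465.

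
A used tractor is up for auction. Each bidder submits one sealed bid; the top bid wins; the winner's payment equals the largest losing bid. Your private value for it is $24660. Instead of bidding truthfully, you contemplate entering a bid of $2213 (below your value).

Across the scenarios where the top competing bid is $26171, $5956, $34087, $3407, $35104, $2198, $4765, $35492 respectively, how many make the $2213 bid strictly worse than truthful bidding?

3

The deviation hurts exactly when the highest competing bid lies strictly between $2213 and $24660 — underbidding then forfeits a profitable win.
$26171: above both → same outcome either way.
$5956: inside the interval → strictly worse (loss $18704).
$34087: above both → same outcome either way.
$3407: inside the interval → strictly worse (loss $21253).
$35104: above both → same outcome either way.
$2198: below both → same outcome either way.
$4765: inside the interval → strictly worse (loss $19895).
$35492: above both → same outcome either way.
Count: 3.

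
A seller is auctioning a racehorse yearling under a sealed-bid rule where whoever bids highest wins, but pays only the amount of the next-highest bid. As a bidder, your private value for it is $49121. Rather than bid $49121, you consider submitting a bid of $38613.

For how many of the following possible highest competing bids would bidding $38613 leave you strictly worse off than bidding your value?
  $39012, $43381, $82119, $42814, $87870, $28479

3

The deviation hurts exactly when the highest competing bid lies strictly between $38613 and $49121 — underbidding then forfeits a profitable win.
$39012: inside the interval → strictly worse (loss $10109).
$43381: inside the interval → strictly worse (loss $5740).
$82119: above both → same outcome either way.
$42814: inside the interval → strictly worse (loss $6307).
$87870: above both → same outcome either way.
$28479: below both → same outcome either way.
Count: 3.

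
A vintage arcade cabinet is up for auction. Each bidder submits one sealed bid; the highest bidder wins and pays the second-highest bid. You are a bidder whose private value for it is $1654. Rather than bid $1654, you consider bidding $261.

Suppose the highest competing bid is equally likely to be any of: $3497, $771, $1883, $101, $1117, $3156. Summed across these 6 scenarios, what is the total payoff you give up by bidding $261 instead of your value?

$1420

The deviation costs you only when the competing bid falls strictly between $261 and $1654; elsewhere both bids give the same outcome.
$3497: outcomes coincide → loss $0.
$771: truthful payoff $883, deviation payoff $0 → loss $883.
$1883: outcomes coincide → loss $0.
$101: outcomes coincide → loss $0.
$1117: truthful payoff $537, deviation payoff $0 → loss $537.
$3156: outcomes coincide → loss $0.
Total loss = $883 + $537 = $1420.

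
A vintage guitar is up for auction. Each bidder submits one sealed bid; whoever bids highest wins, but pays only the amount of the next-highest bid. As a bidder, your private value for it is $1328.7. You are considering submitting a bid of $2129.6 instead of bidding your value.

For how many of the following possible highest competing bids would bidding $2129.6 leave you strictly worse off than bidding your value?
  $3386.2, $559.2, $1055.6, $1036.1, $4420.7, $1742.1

The deviation hurts exactly when the highest competing bid lies strictly between $1328.7 and $2129.6 — overbidding then wins at a price above your value.
$3386.2: above both → same outcome either way.
$559.2: below both → same outcome either way.
$1055.6: below both → same outcome either way.
$1036.1: below both → same outcome either way.
$4420.7: above both → same outcome either way.
$1742.1: inside the interval → strictly worse (loss $413.4).
Count: 1.

1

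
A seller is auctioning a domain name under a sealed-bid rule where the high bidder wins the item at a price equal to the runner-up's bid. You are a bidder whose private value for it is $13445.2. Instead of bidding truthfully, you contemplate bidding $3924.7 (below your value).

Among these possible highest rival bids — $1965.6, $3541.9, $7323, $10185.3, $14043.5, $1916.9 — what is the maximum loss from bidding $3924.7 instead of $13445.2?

$6122.2

$1965.6: same outcome either way → loss $0.
$3541.9: same outcome either way → loss $0.
$7323: truthful gives $6122.2, deviation gives $0 → loss $6122.2.
$10185.3: truthful gives $3259.9, deviation gives $0 → loss $3259.9.
$14043.5: same outcome either way → loss $0.
$1916.9: same outcome either way → loss $0.
Maximum loss: $6122.2.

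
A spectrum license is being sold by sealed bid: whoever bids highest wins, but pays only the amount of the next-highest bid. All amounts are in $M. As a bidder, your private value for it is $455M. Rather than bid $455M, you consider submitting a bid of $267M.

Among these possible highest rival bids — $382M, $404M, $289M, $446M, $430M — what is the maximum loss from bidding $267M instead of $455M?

$382M: truthful gives $73M, deviation gives $0M → loss $73M.
$404M: truthful gives $51M, deviation gives $0M → loss $51M.
$289M: truthful gives $166M, deviation gives $0M → loss $166M.
$446M: truthful gives $9M, deviation gives $0M → loss $9M.
$430M: truthful gives $25M, deviation gives $0M → loss $25M.
Maximum loss: $166M.

$166M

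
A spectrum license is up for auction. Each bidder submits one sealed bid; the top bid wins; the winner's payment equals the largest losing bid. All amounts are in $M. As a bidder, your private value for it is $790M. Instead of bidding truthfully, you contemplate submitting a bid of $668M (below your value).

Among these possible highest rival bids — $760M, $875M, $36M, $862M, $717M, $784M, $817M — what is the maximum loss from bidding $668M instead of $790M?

$73M

$760M: truthful gives $30M, deviation gives $0M → loss $30M.
$875M: same outcome either way → loss $0M.
$36M: same outcome either way → loss $0M.
$862M: same outcome either way → loss $0M.
$717M: truthful gives $73M, deviation gives $0M → loss $73M.
$784M: truthful gives $6M, deviation gives $0M → loss $6M.
$817M: same outcome either way → loss $0M.
Maximum loss: $73M.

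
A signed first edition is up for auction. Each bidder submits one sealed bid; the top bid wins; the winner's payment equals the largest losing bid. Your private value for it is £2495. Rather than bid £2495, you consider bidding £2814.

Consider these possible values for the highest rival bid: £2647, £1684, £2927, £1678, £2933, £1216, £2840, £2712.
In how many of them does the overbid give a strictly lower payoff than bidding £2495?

The deviation hurts exactly when the highest competing bid lies strictly between £2495 and £2814 — overbidding then wins at a price above your value.
£2647: inside the interval → strictly worse (loss £152).
£1684: below both → same outcome either way.
£2927: above both → same outcome either way.
£1678: below both → same outcome either way.
£2933: above both → same outcome either way.
£1216: below both → same outcome either way.
£2840: above both → same outcome either way.
£2712: inside the interval → strictly worse (loss £217).
Count: 2.

2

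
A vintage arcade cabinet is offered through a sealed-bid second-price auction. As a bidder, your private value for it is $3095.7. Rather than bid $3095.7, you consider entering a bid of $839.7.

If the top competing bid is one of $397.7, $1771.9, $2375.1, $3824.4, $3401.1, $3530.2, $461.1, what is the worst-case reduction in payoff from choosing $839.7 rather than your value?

$1323.8

$397.7: same outcome either way → loss $0.
$1771.9: truthful gives $1323.8, deviation gives $0 → loss $1323.8.
$2375.1: truthful gives $720.6, deviation gives $0 → loss $720.6.
$3824.4: same outcome either way → loss $0.
$3401.1: same outcome either way → loss $0.
$3530.2: same outcome either way → loss $0.
$461.1: same outcome either way → loss $0.
Maximum loss: $1323.8.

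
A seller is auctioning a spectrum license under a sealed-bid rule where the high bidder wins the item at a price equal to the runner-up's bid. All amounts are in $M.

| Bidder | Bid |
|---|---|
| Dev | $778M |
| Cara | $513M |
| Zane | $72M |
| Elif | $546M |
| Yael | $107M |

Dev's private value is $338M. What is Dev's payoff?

Highest bid: Dev at $778M, so Dev wins.
Second-highest bid: Elif at $546M — that is the price the winner pays.
Dev's payoff = value − price = $338M − $546M = −$208M.

−$208M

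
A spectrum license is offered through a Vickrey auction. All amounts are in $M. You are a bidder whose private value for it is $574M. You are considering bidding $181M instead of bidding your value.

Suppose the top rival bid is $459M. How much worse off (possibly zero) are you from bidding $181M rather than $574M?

$115M

Bidding your value $574M: you win (since $574M > $459M) and pay $459M. Payoff $115M.
Bidding $181M: you lose. Payoff $0M.
The competing bid $459M lies between your shaded bid and your value, so underbidding forfeits an item you could have won at a profitable price.
Loss from deviating = $115M − ($0M) = $115M.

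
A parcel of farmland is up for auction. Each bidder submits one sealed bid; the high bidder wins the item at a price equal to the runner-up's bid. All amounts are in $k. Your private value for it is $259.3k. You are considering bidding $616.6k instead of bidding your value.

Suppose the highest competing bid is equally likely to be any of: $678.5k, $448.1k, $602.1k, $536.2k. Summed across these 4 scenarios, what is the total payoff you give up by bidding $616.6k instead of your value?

The deviation costs you only when the competing bid falls strictly between $259.3k and $616.6k; elsewhere both bids give the same outcome.
$678.5k: outcomes coincide → loss $0k.
$448.1k: truthful payoff $0k, deviation payoff −$188.8k → loss $188.8k.
$602.1k: truthful payoff $0k, deviation payoff −$342.8k → loss $342.8k.
$536.2k: truthful payoff $0k, deviation payoff −$276.9k → loss $276.9k.
Total loss = $188.8k + $342.8k + $276.9k = $808.5k.

$808.5k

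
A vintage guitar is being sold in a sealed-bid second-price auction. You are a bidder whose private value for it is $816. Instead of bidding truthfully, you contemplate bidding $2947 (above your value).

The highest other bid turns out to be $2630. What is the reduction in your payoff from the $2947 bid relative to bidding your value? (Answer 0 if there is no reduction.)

$1814

Bidding your value $816: you lose (since $816 < $2630). Payoff $0.
Bidding $2947: you win and pay $2630. Payoff $816 − $2630 = −$1814.
The competing bid $2630 lies between your value and your inflated bid, so overbidding wins an item priced above your value.
Loss from deviating = $0 − (−$1814) = $1814.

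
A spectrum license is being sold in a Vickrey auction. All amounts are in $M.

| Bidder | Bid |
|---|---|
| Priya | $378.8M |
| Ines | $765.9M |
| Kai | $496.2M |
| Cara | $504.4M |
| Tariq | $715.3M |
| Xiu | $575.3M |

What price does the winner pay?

$715.3M

Highest bid: Ines at $765.9M, so Ines wins.
Second-highest bid: Tariq at $715.3M — that is the price the winner pays.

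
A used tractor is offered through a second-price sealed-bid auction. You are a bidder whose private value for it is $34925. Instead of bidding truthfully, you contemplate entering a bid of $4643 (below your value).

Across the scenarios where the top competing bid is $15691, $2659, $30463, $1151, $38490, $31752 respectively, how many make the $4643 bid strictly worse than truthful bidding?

3

The deviation hurts exactly when the highest competing bid lies strictly between $4643 and $34925 — underbidding then forfeits a profitable win.
$15691: inside the interval → strictly worse (loss $19234).
$2659: below both → same outcome either way.
$30463: inside the interval → strictly worse (loss $4462).
$1151: below both → same outcome either way.
$38490: above both → same outcome either way.
$31752: inside the interval → strictly worse (loss $3173).
Count: 3.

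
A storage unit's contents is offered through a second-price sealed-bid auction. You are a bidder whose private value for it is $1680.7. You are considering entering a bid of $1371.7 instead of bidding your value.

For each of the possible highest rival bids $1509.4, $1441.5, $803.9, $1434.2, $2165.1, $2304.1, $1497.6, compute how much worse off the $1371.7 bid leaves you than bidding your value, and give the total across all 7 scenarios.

The deviation costs you only when the competing bid falls strictly between $1371.7 and $1680.7; elsewhere both bids give the same outcome.
$1509.4: truthful payoff $171.3, deviation payoff $0 → loss $171.3.
$1441.5: truthful payoff $239.2, deviation payoff $0 → loss $239.2.
$803.9: outcomes coincide → loss $0.
$1434.2: truthful payoff $246.5, deviation payoff $0 → loss $246.5.
$2165.1: outcomes coincide → loss $0.
$2304.1: outcomes coincide → loss $0.
$1497.6: truthful payoff $183.1, deviation payoff $0 → loss $183.1.
Total loss = $171.3 + $239.2 + $246.5 + $183.1 = $840.1.

$840.1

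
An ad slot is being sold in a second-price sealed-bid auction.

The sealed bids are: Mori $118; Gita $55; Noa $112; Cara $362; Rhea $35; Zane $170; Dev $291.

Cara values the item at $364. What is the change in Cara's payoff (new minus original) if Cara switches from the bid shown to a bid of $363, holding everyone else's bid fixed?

$0

The highest bid among the other bidders is $291; Cara's bid doesn't change that.
Original bid $362: Cara is highest, pays the top rival bid $291; payoff $364 − $291 = $73.
Alternative bid $363: Cara is highest, pays the top rival bid $291; payoff $364 − $291 = $73.
Change in payoff = $73 − ($73) = $0.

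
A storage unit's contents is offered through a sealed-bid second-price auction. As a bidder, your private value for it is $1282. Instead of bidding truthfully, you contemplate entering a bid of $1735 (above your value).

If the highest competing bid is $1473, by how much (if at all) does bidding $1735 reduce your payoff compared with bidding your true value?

$191

Bidding your value $1282: you lose (since $1282 < $1473). Payoff $0.
Bidding $1735: you win and pay $1473. Payoff $1282 − $1473 = −$191.
The competing bid $1473 lies between your value and your inflated bid, so overbidding wins an item priced above your value.
Loss from deviating = $0 − (−$191) = $191.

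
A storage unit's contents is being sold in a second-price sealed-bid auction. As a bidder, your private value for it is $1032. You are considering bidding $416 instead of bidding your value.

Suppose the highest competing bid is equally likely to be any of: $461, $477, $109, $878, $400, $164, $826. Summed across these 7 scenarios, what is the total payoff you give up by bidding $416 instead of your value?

The deviation costs you only when the competing bid falls strictly between $416 and $1032; elsewhere both bids give the same outcome.
$461: truthful payoff $571, deviation payoff $0 → loss $571.
$477: truthful payoff $555, deviation payoff $0 → loss $555.
$109: outcomes coincide → loss $0.
$878: truthful payoff $154, deviation payoff $0 → loss $154.
$400: outcomes coincide → loss $0.
$164: outcomes coincide → loss $0.
$826: truthful payoff $206, deviation payoff $0 → loss $206.
Total loss = $571 + $555 + $154 + $206 = $1486.

$1486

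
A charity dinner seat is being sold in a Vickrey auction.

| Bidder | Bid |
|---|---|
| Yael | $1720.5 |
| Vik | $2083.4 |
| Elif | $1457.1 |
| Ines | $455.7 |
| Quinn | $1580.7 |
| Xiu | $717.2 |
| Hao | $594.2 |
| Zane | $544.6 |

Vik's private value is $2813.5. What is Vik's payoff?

Highest bid: Vik at $2083.4, so Vik wins.
Second-highest bid: Yael at $1720.5 — that is the price the winner pays.
Vik's payoff = value − price = $2813.5 − $1720.5 = $1093.

$1093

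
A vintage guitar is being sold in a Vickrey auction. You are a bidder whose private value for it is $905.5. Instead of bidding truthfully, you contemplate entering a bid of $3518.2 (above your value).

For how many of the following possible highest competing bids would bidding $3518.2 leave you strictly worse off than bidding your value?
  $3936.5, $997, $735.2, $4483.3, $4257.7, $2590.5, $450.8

The deviation hurts exactly when the highest competing bid lies strictly between $905.5 and $3518.2 — overbidding then wins at a price above your value.
$3936.5: above both → same outcome either way.
$997: inside the interval → strictly worse (loss $91.5).
$735.2: below both → same outcome either way.
$4483.3: above both → same outcome either way.
$4257.7: above both → same outcome either way.
$2590.5: inside the interval → strictly worse (loss $1685).
$450.8: below both → same outcome either way.
Count: 2.

2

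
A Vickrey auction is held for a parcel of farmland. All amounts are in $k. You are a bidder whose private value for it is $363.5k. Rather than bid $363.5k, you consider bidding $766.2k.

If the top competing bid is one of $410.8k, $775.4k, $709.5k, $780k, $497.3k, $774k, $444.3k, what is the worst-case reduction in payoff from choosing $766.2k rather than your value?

$346k

$410.8k: truthful gives $0k, deviation gives −$47.3k → loss $47.3k.
$775.4k: same outcome either way → loss $0k.
$709.5k: truthful gives $0k, deviation gives −$346k → loss $346k.
$780k: same outcome either way → loss $0k.
$497.3k: truthful gives $0k, deviation gives −$133.8k → loss $133.8k.
$774k: same outcome either way → loss $0k.
$444.3k: truthful gives $0k, deviation gives −$80.8k → loss $80.8k.
Maximum loss: $346k.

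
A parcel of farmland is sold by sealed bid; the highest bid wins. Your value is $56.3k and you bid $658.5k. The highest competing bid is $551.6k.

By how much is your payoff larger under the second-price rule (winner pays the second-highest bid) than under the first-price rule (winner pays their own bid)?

$106.9k

You have the highest bid, so you win under either rule.
Second-price: pay $551.6k → payoff −$495.3k.
First-price: pay your own bid $658.5k → payoff −$602.2k.
Difference = −$495.3k − (−$602.2k) = $106.9k.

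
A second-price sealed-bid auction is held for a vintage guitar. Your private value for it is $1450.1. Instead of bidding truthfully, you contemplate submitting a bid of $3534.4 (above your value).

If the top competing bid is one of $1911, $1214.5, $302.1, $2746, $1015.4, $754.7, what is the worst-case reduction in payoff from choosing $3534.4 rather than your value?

$1295.9

$1911: truthful gives $0, deviation gives −$460.9 → loss $460.9.
$1214.5: same outcome either way → loss $0.
$302.1: same outcome either way → loss $0.
$2746: truthful gives $0, deviation gives −$1295.9 → loss $1295.9.
$1015.4: same outcome either way → loss $0.
$754.7: same outcome either way → loss $0.
Maximum loss: $1295.9.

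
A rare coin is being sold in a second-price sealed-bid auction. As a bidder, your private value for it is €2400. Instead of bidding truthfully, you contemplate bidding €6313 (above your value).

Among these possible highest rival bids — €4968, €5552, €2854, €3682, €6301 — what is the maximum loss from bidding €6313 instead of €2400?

€4968: truthful gives €0, deviation gives −€2568 → loss €2568.
€5552: truthful gives €0, deviation gives −€3152 → loss €3152.
€2854: truthful gives €0, deviation gives −€454 → loss €454.
€3682: truthful gives €0, deviation gives −€1282 → loss €1282.
€6301: truthful gives €0, deviation gives −€3901 → loss €3901.
Maximum loss: €3901.

€3901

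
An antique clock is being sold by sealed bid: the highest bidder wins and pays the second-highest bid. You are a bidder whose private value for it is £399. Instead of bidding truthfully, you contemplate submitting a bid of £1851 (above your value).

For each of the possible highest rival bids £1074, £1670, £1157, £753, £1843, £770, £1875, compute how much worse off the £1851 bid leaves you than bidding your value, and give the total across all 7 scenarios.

£4873

The deviation costs you only when the competing bid falls strictly between £399 and £1851; elsewhere both bids give the same outcome.
£1074: truthful payoff £0, deviation payoff −£675 → loss £675.
£1670: truthful payoff £0, deviation payoff −£1271 → loss £1271.
£1157: truthful payoff £0, deviation payoff −£758 → loss £758.
£753: truthful payoff £0, deviation payoff −£354 → loss £354.
£1843: truthful payoff £0, deviation payoff −£1444 → loss £1444.
£770: truthful payoff £0, deviation payoff −£371 → loss £371.
£1875: outcomes coincide → loss £0.
Total loss = £675 + £1271 + £758 + £354 + £1444 + £371 = £4873.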